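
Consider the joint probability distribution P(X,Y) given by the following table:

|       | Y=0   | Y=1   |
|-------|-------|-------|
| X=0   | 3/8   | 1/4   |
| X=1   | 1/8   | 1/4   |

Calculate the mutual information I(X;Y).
Marginal P(X) (row sums):
  P(X=0) = 3/8 + 1/4 = 5/8
  P(X=1) = 1/8 + 1/4 = 3/8
Marginal P(Y) (column sums):
  P(Y=0) = 3/8 + 1/8 = 1/2
  P(Y=1) = 1/4 + 1/4 = 1/2

H(X) = -[(5/8)·log₂(5/8) + (3/8)·log₂(3/8)]
  = 0.4238 + 0.5306
  = 0.9544 bits
H(Y) = -[(1/2)·log₂(1/2) + (1/2)·log₂(1/2)]
  = 0.5000 + 0.5000
  = 1.0000 bits
H(X,Y) = -[(3/8)·log₂(3/8) + (1/4)·log₂(1/4) + (1/8)·log₂(1/8) + (1/4)·log₂(1/4)]
  = 0.5306 + 0.5000 + 0.3750 + 0.5000
  = 1.9056 bits

I(X;Y) = H(X) + H(Y) - H(X,Y)
  = 0.9544 + 1.0000 - 1.9056
  = 0.0488 bits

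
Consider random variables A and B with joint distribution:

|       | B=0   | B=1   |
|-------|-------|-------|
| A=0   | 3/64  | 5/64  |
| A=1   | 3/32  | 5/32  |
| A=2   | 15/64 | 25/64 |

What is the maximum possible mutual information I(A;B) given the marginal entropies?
The upper bound on mutual information is I(A;B) ≤ min(H(A), H(B)).

Marginal P(A) (row sums):
  P(A=0) = 3/64 + 5/64 = 1/8
  P(A=1) = 3/32 + 5/32 = 1/4
  P(A=2) = 15/64 + 25/64 = 5/8
Marginal P(B) (column sums):
  P(B=0) = 3/64 + 3/32 + 15/64 = 3/8
  P(B=1) = 5/64 + 5/32 + 25/64 = 5/8

H(A) = -[(1/8)·log₂(1/8) + (1/4)·log₂(1/4) + (5/8)·log₂(5/8)]
  = 0.3750 + 0.5000 + 0.4238
  = 1.2988 bits
H(B) = -[(3/8)·log₂(3/8) + (5/8)·log₂(5/8)]
  = 0.5306 + 0.4238
  = 0.9544 bits

Maximum possible I(A;B) = min(1.2988, 0.9544) = 0.9544 bits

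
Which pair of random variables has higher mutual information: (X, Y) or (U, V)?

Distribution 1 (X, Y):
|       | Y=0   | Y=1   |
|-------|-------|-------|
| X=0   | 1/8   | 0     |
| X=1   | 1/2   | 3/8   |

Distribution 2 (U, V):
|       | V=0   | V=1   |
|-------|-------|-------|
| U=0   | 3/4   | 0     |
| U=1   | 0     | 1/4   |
Distribution 1 (X, Y):
Marginal P(X) (row sums):
  P(X=0) = 1/8 + 0 = 1/8
  P(X=1) = 1/2 + 3/8 = 7/8
Marginal P(Y) (column sums):
  P(Y=0) = 1/8 + 1/2 = 5/8
  P(Y=1) = 0 + 3/8 = 3/8

H(X) = -[(1/8)·log₂(1/8) + (7/8)·log₂(7/8)]
  = 0.3750 + 0.1686
  = 0.5436 bits
H(Y) = -[(5/8)·log₂(5/8) + (3/8)·log₂(3/8)]
  = 0.4238 + 0.5306
  = 0.9544 bits
H(X,Y) = -[(1/8)·log₂(1/8) + (1/2)·log₂(1/2) + (3/8)·log₂(3/8)]
  = 0.3750 + 0.5000 + 0.5306
  = 1.4056 bits

I(X;Y) = H(X) + H(Y) - H(X,Y)
  = 0.5436 + 0.9544 - 1.4056
  = 0.0924 bits

Distribution 2 (U, V):
Marginal P(U) (row sums):
  P(U=0) = 3/4 + 0 = 3/4
  P(U=1) = 0 + 1/4 = 1/4
Marginal P(V) (column sums):
  P(V=0) = 3/4 + 0 = 3/4
  P(V=1) = 0 + 1/4 = 1/4

H(U) = -[(3/4)·log₂(3/4) + (1/4)·log₂(1/4)]
  = 0.3113 + 0.5000
  = 0.8113 bits
H(V) = -[(3/4)·log₂(3/4) + (1/4)·log₂(1/4)]
  = 0.3113 + 0.5000
  = 0.8113 bits
H(U,V) = -[(3/4)·log₂(3/4) + (1/4)·log₂(1/4)]
  = 0.3113 + 0.5000
  = 0.8113 bits

I(U;V) = H(U) + H(V) - H(U,V)
  = 0.8113 + 0.8113 - 0.8113
  = 0.8113 bits

I(U;V) = 0.8113 bits > I(X;Y) = 0.0924 bits, so (U, V) has the higher mutual information (stronger dependence).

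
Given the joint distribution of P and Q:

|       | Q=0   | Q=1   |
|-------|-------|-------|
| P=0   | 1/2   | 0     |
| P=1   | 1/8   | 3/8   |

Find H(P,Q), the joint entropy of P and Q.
H(P,Q) = -Σ P(P,Q) log₂ P(P,Q), summed over the non-zero cells:
H(P,Q) = -[(1/2)·log₂(1/2) + (1/8)·log₂(1/8) + (3/8)·log₂(3/8)]
  = 0.5000 + 0.3750 + 0.5306
  = 1.4056 bits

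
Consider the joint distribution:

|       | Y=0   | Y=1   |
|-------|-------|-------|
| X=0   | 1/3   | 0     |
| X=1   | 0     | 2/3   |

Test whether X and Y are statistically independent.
Marginal P(X) (row sums):
  P(X=0) = 1/3 + 0 = 1/3
  P(X=1) = 0 + 2/3 = 2/3
Marginal P(Y) (column sums):
  P(Y=0) = 1/3 + 0 = 1/3
  P(Y=1) = 0 + 2/3 = 2/3

X and Y are independent iff P(X=i,Y=j) = P(X=i)·P(Y=j) for every cell.
  P(X=0)·P(Y=0) = 1/3 × 1/3 = 1/9, but P(X=0,Y=0) = 1/3 ✗

No, X and Y are not independent. Quantitatively, I(X;Y) > 0:

H(X) = -[(1/3)·log₂(1/3) + (2/3)·log₂(2/3)]
  = 0.5283 + 0.3900
  = 0.9183 bits
H(Y) = -[(1/3)·log₂(1/3) + (2/3)·log₂(2/3)]
  = 0.5283 + 0.3900
  = 0.9183 bits
H(X,Y) = -[(1/3)·log₂(1/3) + (2/3)·log₂(2/3)]
  = 0.5283 + 0.3900
  = 0.9183 bits
I(X;Y) = H(X) + H(Y) - H(X,Y) = 0.9183 + 0.9183 - 0.9183 = 0.9183 bits > 0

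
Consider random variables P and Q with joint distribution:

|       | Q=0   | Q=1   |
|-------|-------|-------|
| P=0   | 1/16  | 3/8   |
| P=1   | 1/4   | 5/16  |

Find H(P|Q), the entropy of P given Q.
Marginal P(Q) (column sums):
  P(Q=0) = 1/16 + 1/4 = 5/16
  P(Q=1) = 3/8 + 5/16 = 11/16

H(P|Q) = -Σ P(P,Q)·log₂ P(P|Q), where P(P|Q) = P(P,Q) / P(Q)
  (P=0,Q=0): P(P|Q) = (1/16)/(5/16) = 1/5;  -(1/16)·log₂(1/5) = 0.1451
  (P=0,Q=1): P(P|Q) = (3/8)/(11/16) = 6/11;  -(3/8)·log₂(6/11) = 0.3279
  (P=1,Q=0): P(P|Q) = (1/4)/(5/16) = 4/5;  -(1/4)·log₂(4/5) = 0.0805
  (P=1,Q=1): P(P|Q) = (5/16)/(11/16) = 5/11;  -(5/16)·log₂(5/11) = 0.3555
H(P|Q) = 0.1451 + 0.3279 + 0.0805 + 0.3555
  = 0.9090 bits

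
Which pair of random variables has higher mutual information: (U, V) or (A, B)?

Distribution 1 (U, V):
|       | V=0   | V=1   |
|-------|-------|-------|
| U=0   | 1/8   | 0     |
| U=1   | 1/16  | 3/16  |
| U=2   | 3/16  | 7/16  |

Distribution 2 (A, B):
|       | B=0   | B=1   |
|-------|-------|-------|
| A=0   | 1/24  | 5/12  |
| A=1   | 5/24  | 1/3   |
Distribution 1 (U, V):
Marginal P(U) (row sums):
  P(U=0) = 1/8 + 0 = 1/8
  P(U=1) = 1/16 + 3/16 = 1/4
  P(U=2) = 3/16 + 7/16 = 5/8
Marginal P(V) (column sums):
  P(V=0) = 1/8 + 1/16 + 3/16 = 3/8
  P(V=1) = 0 + 3/16 + 7/16 = 5/8

H(U) = -[(1/8)·log₂(1/8) + (1/4)·log₂(1/4) + (5/8)·log₂(5/8)]
  = 0.3750 + 0.5000 + 0.4238
  = 1.2988 bits
H(V) = -[(3/8)·log₂(3/8) + (5/8)·log₂(5/8)]
  = 0.5306 + 0.4238
  = 0.9544 bits
H(U,V) = -[(1/8)·log₂(1/8) + (1/16)·log₂(1/16) + (3/16)·log₂(3/16) + (3/16)·log₂(3/16) + (7/16)·log₂(7/16)]
  = 0.3750 + 0.2500 + 0.4528 + 0.4528 + 0.5218
  = 2.0524 bits

I(U;V) = H(U) + H(V) - H(U,V)
  = 1.2988 + 0.9544 - 2.0524
  = 0.2008 bits

Distribution 2 (A, B):
Marginal P(A) (row sums):
  P(A=0) = 1/24 + 5/12 = 11/24
  P(A=1) = 5/24 + 1/3 = 13/24
Marginal P(B) (column sums):
  P(B=0) = 1/24 + 5/24 = 1/4
  P(B=1) = 5/12 + 1/3 = 3/4

H(A) = -[(11/24)·log₂(11/24) + (13/24)·log₂(13/24)]
  = 0.5159 + 0.4791
  = 0.9950 bits
H(B) = -[(1/4)·log₂(1/4) + (3/4)·log₂(3/4)]
  = 0.5000 + 0.3113
  = 0.8113 bits
H(A,B) = -[(1/24)·log₂(1/24) + (5/12)·log₂(5/12) + (5/24)·log₂(5/24) + (1/3)·log₂(1/3)]
  = 0.1910 + 0.5263 + 0.4715 + 0.5283
  = 1.7171 bits

I(A;B) = H(A) + H(B) - H(A,B)
  = 0.9950 + 0.8113 - 1.7171
  = 0.0892 bits

I(U;V) = 0.2008 bits > I(A;B) = 0.0892 bits, so (U, V) has the higher mutual information (stronger dependence).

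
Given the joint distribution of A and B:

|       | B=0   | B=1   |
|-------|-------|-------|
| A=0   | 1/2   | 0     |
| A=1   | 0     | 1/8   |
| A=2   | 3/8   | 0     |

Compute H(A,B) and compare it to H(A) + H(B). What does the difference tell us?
Marginal P(A) (row sums):
  P(A=0) = 1/2 + 0 = 1/2
  P(A=1) = 0 + 1/8 = 1/8
  P(A=2) = 3/8 + 0 = 3/8
Marginal P(B) (column sums):
  P(B=0) = 1/2 + 0 + 3/8 = 7/8
  P(B=1) = 0 + 1/8 + 0 = 1/8

H(A,B) = -[(1/2)·log₂(1/2) + (1/8)·log₂(1/8) + (3/8)·log₂(3/8)]
  = 0.5000 + 0.3750 + 0.5306
  = 1.4056 bits
H(A) = -[(1/2)·log₂(1/2) + (1/8)·log₂(1/8) + (3/8)·log₂(3/8)]
  = 0.5000 + 0.3750 + 0.5306
  = 1.4056 bits
H(B) = -[(7/8)·log₂(7/8) + (1/8)·log₂(1/8)]
  = 0.1686 + 0.3750
  = 0.5436 bits

H(A) + H(B) = 1.4056 + 0.5436 = 1.9492 bits
Difference: H(A) + H(B) - H(A,B) = 1.9492 - 1.4056 = 0.5436 bits = I(A;B)

The difference is the mutual information; it is positive here, so A and B are dependent (knowing one reduces uncertainty about the other by 0.5436 bits).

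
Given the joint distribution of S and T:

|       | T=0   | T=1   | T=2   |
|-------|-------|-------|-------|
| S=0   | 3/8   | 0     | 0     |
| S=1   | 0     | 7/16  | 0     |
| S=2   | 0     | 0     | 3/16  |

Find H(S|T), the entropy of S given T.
Marginal P(T) (column sums):
  P(T=0) = 3/8 + 0 + 0 = 3/8
  P(T=1) = 0 + 7/16 + 0 = 7/16
  P(T=2) = 0 + 0 + 3/16 = 3/16

H(S|T) = -Σ P(S,T)·log₂ P(S|T), where P(S|T) = P(S,T) / P(T)
  (cells with P(S,T) = 0 contribute 0)
  (S=0,T=0): P(S|T) = (3/8)/(3/8) = 1;  -(3/8)·log₂(1) = 0.0000
  (S=1,T=1): P(S|T) = (7/16)/(7/16) = 1;  -(7/16)·log₂(1) = 0.0000
  (S=2,T=2): P(S|T) = (3/16)/(3/16) = 1;  -(3/16)·log₂(1) = 0.0000
H(S|T) = 0.0000 + 0.0000 + 0.0000
  = 0.0000 bits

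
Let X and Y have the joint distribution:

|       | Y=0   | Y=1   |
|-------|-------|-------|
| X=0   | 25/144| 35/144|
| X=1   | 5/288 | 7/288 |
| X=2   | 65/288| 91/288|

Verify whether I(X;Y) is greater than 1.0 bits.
Marginal P(X) (row sums):
  P(X=0) = 25/144 + 35/144 = 5/12
  P(X=1) = 5/288 + 7/288 = 1/24
  P(X=2) = 65/288 + 91/288 = 13/24
Marginal P(Y) (column sums):
  P(Y=0) = 25/144 + 5/288 + 65/288 = 5/12
  P(Y=1) = 35/144 + 7/288 + 91/288 = 7/12

H(X) = -[(5/12)·log₂(5/12) + (1/24)·log₂(1/24) + (13/24)·log₂(13/24)]
  = 0.5263 + 0.1910 + 0.4791
  = 1.1964 bits
H(Y) = -[(5/12)·log₂(5/12) + (7/12)·log₂(7/12)]
  = 0.5263 + 0.4536
  = 0.9799 bits
H(X,Y) = -[(25/144)·log₂(25/144) + (35/144)·log₂(35/144) + (5/288)·log₂(5/288) + (7/288)·log₂(7/288) + (65/288)·log₂(65/288) + (91/288)·log₂(91/288)]
  = 0.4386 + 0.4960 + 0.1015 + 0.1303 + 0.4847 + 0.5252
  = 2.1763 bits

I(X;Y) = H(X) + H(Y) - H(X,Y)
  = 1.1964 + 0.9799 - 2.1763
  = 0.0000 bits

No. I(X;Y) = 0.0000 bits, which is ≤ 1.0 bits.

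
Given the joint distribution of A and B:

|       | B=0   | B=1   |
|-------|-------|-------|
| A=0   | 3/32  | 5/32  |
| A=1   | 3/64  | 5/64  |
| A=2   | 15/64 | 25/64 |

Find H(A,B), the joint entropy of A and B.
H(A,B) = -Σ P(A,B) log₂ P(A,B), summed over the non-zero cells:
H(A,B) = -[(3/32)·log₂(3/32) + (5/32)·log₂(5/32) + (3/64)·log₂(3/64) + (5/64)·log₂(5/64) + (15/64)·log₂(15/64) + (25/64)·log₂(25/64)]
  = 0.3202 + 0.4184 + 0.2070 + 0.2873 + 0.4906 + 0.5297
  = 2.2532 bits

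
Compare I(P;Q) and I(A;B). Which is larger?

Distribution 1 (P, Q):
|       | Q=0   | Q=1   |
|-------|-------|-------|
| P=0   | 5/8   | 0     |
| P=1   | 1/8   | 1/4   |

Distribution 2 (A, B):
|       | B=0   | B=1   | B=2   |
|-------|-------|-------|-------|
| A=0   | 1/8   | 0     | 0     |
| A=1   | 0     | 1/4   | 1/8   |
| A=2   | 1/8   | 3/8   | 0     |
Distribution 1 (P, Q):
Marginal P(P) (row sums):
  P(P=0) = 5/8 + 0 = 5/8
  P(P=1) = 1/8 + 1/4 = 3/8
Marginal P(Q) (column sums):
  P(Q=0) = 5/8 + 1/8 = 3/4
  P(Q=1) = 0 + 1/4 = 1/4

H(P) = -[(5/8)·log₂(5/8) + (3/8)·log₂(3/8)]
  = 0.4238 + 0.5306
  = 0.9544 bits
H(Q) = -[(3/4)·log₂(3/4) + (1/4)·log₂(1/4)]
  = 0.3113 + 0.5000
  = 0.8113 bits
H(P,Q) = -[(5/8)·log₂(5/8) + (1/8)·log₂(1/8) + (1/4)·log₂(1/4)]
  = 0.4238 + 0.3750 + 0.5000
  = 1.2988 bits

I(P;Q) = H(P) + H(Q) - H(P,Q)
  = 0.9544 + 0.8113 - 1.2988
  = 0.4669 bits

Distribution 2 (A, B):
Marginal P(A) (row sums):
  P(A=0) = 1/8 + 0 + 0 = 1/8
  P(A=1) = 0 + 1/4 + 1/8 = 3/8
  P(A=2) = 1/8 + 3/8 + 0 = 1/2
Marginal P(B) (column sums):
  P(B=0) = 1/8 + 0 + 1/8 = 1/4
  P(B=1) = 0 + 1/4 + 3/8 = 5/8
  P(B=2) = 0 + 1/8 + 0 = 1/8

H(A) = -[(1/8)·log₂(1/8) + (3/8)·log₂(3/8) + (1/2)·log₂(1/2)]
  = 0.3750 + 0.5306 + 0.5000
  = 1.4056 bits
H(B) = -[(1/4)·log₂(1/4) + (5/8)·log₂(5/8) + (1/8)·log₂(1/8)]
  = 0.5000 + 0.4238 + 0.3750
  = 1.2988 bits
H(A,B) = -[(1/8)·log₂(1/8) + (1/4)·log₂(1/4) + (1/8)·log₂(1/8) + (1/8)·log₂(1/8) + (3/8)·log₂(3/8)]
  = 0.3750 + 0.5000 + 0.3750 + 0.3750 + 0.5306
  = 2.1556 bits

I(A;B) = H(A) + H(B) - H(A,B)
  = 1.4056 + 1.2988 - 2.1556
  = 0.5488 bits

I(A;B) = 0.5488 bits > I(P;Q) = 0.4669 bits, so (A, B) has the higher mutual information (stronger dependence).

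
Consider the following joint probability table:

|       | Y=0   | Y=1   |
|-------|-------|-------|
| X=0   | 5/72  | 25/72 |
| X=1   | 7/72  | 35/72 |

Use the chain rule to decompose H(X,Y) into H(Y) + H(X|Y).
By the chain rule: H(X,Y) = H(Y) + H(X|Y)

Marginal P(Y) (column sums):
  P(Y=0) = 5/72 + 7/72 = 1/6
  P(Y=1) = 25/72 + 35/72 = 5/6
H(Y) = -[(1/6)·log₂(1/6) + (5/6)·log₂(5/6)]
  = 0.4308 + 0.2192
  = 0.6500 bits
H(X|Y) = -Σ P(X,Y)·log₂ P(X|Y), where P(X|Y) = P(X,Y) / P(Y)
  (X=0,Y=0): P(X|Y) = (5/72)/(1/6) = 5/12;  -(5/72)·log₂(5/12) = 0.0877
  (X=0,Y=1): P(X|Y) = (25/72)/(5/6) = 5/12;  -(25/72)·log₂(5/12) = 0.4386
  (X=1,Y=0): P(X|Y) = (7/72)/(1/6) = 7/12;  -(7/72)·log₂(7/12) = 0.0756
  (X=1,Y=1): P(X|Y) = (35/72)/(5/6) = 7/12;  -(35/72)·log₂(7/12) = 0.3780
H(X|Y) = 0.0877 + 0.4386 + 0.0756 + 0.3780
  = 0.9799 bits

H(X,Y) = H(Y) + H(X|Y) = 0.6500 + 0.9799 = 1.6299 bits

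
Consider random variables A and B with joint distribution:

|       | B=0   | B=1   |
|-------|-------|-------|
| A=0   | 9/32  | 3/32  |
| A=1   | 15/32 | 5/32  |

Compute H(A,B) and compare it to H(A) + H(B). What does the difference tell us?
Marginal P(A) (row sums):
  P(A=0) = 9/32 + 3/32 = 3/8
  P(A=1) = 15/32 + 5/32 = 5/8
Marginal P(B) (column sums):
  P(B=0) = 9/32 + 15/32 = 3/4
  P(B=1) = 3/32 + 5/32 = 1/4

H(A,B) = -[(9/32)·log₂(9/32) + (3/32)·log₂(3/32) + (15/32)·log₂(15/32) + (5/32)·log₂(5/32)]
  = 0.5147 + 0.3202 + 0.5124 + 0.4184
  = 1.7657 bits
H(A) = -[(3/8)·log₂(3/8) + (5/8)·log₂(5/8)]
  = 0.5306 + 0.4238
  = 0.9544 bits
H(B) = -[(3/4)·log₂(3/4) + (1/4)·log₂(1/4)]
  = 0.3113 + 0.5000
  = 0.8113 bits

H(A) + H(B) = 0.9544 + 0.8113 = 1.7657 bits
Difference: H(A) + H(B) - H(A,B) = 1.7657 - 1.7657 = 0.0000 bits = I(A;B)

The difference is the mutual information; it is 0 here, so A and B are independent (the joint entropy equals the sum of the marginal entropies).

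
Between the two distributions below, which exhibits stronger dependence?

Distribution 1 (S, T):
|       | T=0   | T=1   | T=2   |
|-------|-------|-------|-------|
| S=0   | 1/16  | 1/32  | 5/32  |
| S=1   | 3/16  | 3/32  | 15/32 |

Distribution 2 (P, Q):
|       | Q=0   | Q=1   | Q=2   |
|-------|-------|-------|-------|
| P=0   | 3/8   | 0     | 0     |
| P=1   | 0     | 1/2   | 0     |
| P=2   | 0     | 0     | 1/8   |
Distribution 1 (S, T):
Marginal P(S) (row sums):
  P(S=0) = 1/16 + 1/32 + 5/32 = 1/4
  P(S=1) = 3/16 + 3/32 + 15/32 = 3/4
Marginal P(T) (column sums):
  P(T=0) = 1/16 + 3/16 = 1/4
  P(T=1) = 1/32 + 3/32 = 1/8
  P(T=2) = 5/32 + 15/32 = 5/8

H(S) = -[(1/4)·log₂(1/4) + (3/4)·log₂(3/4)]
  = 0.5000 + 0.3113
  = 0.8113 bits
H(T) = -[(1/4)·log₂(1/4) + (1/8)·log₂(1/8) + (5/8)·log₂(5/8)]
  = 0.5000 + 0.3750 + 0.4238
  = 1.2988 bits
H(S,T) = -[(1/16)·log₂(1/16) + (1/32)·log₂(1/32) + (5/32)·log₂(5/32) + (3/16)·log₂(3/16) + (3/32)·log₂(3/32) + (15/32)·log₂(15/32)]
  = 0.2500 + 0.1563 + 0.4184 + 0.4528 + 0.3202 + 0.5124
  = 2.1101 bits

I(S;T) = H(S) + H(T) - H(S,T)
  = 0.8113 + 1.2988 - 2.1101
  = 0.0000 bits

Distribution 2 (P, Q):
Marginal P(P) (row sums):
  P(P=0) = 3/8 + 0 + 0 = 3/8
  P(P=1) = 0 + 1/2 + 0 = 1/2
  P(P=2) = 0 + 0 + 1/8 = 1/8
Marginal P(Q) (column sums):
  P(Q=0) = 3/8 + 0 + 0 = 3/8
  P(Q=1) = 0 + 1/2 + 0 = 1/2
  P(Q=2) = 0 + 0 + 1/8 = 1/8

H(P) = -[(3/8)·log₂(3/8) + (1/2)·log₂(1/2) + (1/8)·log₂(1/8)]
  = 0.5306 + 0.5000 + 0.3750
  = 1.4056 bits
H(Q) = -[(3/8)·log₂(3/8) + (1/2)·log₂(1/2) + (1/8)·log₂(1/8)]
  = 0.5306 + 0.5000 + 0.3750
  = 1.4056 bits
H(P,Q) = -[(3/8)·log₂(3/8) + (1/2)·log₂(1/2) + (1/8)·log₂(1/8)]
  = 0.5306 + 0.5000 + 0.3750
  = 1.4056 bits

I(P;Q) = H(P) + H(Q) - H(P,Q)
  = 1.4056 + 1.4056 - 1.4056
  = 1.4056 bits

I(P;Q) = 1.4056 bits > I(S;T) = 0.0000 bits, so (P, Q) has the higher mutual information (stronger dependence).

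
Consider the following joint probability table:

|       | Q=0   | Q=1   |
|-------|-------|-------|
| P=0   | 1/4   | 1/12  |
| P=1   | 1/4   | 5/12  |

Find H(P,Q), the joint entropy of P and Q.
H(P,Q) = -Σ P(P,Q) log₂ P(P,Q), summed over the non-zero cells:
H(P,Q) = -[(1/4)·log₂(1/4) + (1/12)·log₂(1/12) + (1/4)·log₂(1/4) + (5/12)·log₂(5/12)]
  = 0.5000 + 0.2987 + 0.5000 + 0.5263
  = 1.8250 bits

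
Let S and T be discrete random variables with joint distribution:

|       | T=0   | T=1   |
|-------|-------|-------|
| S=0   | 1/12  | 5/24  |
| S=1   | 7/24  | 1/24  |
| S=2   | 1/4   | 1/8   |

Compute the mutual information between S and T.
Marginal P(S) (row sums):
  P(S=0) = 1/12 + 5/24 = 7/24
  P(S=1) = 7/24 + 1/24 = 1/3
  P(S=2) = 1/4 + 1/8 = 3/8
Marginal P(T) (column sums):
  P(T=0) = 1/12 + 7/24 + 1/4 = 5/8
  P(T=1) = 5/24 + 1/24 + 1/8 = 3/8

H(S) = -[(7/24)·log₂(7/24) + (1/3)·log₂(1/3) + (3/8)·log₂(3/8)]
  = 0.5185 + 0.5283 + 0.5306
  = 1.5774 bits
H(T) = -[(5/8)·log₂(5/8) + (3/8)·log₂(3/8)]
  = 0.4238 + 0.5306
  = 0.9544 bits
H(S,T) = -[(1/12)·log₂(1/12) + (5/24)·log₂(5/24) + (7/24)·log₂(7/24) + (1/24)·log₂(1/24) + (1/4)·log₂(1/4) + (1/8)·log₂(1/8)]
  = 0.2987 + 0.4715 + 0.5185 + 0.1910 + 0.5000 + 0.3750
  = 2.3547 bits

I(S;T) = H(S) + H(T) - H(S,T)
  = 1.5774 + 0.9544 - 2.3547
  = 0.1771 bits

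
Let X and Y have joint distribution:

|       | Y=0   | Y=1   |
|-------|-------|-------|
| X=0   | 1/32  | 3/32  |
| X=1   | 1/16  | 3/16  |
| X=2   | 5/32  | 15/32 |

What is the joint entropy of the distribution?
H(X,Y) = -Σ P(X,Y) log₂ P(X,Y), summed over the non-zero cells:
H(X,Y) = -[(1/32)·log₂(1/32) + (3/32)·log₂(3/32) + (1/16)·log₂(1/16) + (3/16)·log₂(3/16) + (5/32)·log₂(5/32) + (15/32)·log₂(15/32)]
  = 0.1563 + 0.3202 + 0.2500 + 0.4528 + 0.4184 + 0.5124
  = 2.1101 bits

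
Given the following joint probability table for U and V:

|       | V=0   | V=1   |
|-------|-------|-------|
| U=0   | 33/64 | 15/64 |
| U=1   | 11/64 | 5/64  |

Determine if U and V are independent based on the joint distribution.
Marginal P(U) (row sums):
  P(U=0) = 33/64 + 15/64 = 3/4
  P(U=1) = 11/64 + 5/64 = 1/4
Marginal P(V) (column sums):
  P(V=0) = 33/64 + 11/64 = 11/16
  P(V=1) = 15/64 + 5/64 = 5/16

U and V are independent iff P(U=i,V=j) = P(U=i)·P(V=j) for every cell.
  P(U=0)·P(V=0) = 3/4 × 11/16 = 33/64 = P(U=0,V=0) ✓
  P(U=0)·P(V=1) = 3/4 × 5/16 = 15/64 = P(U=0,V=1) ✓
  P(U=1)·P(V=0) = 1/4 × 11/16 = 11/64 = P(U=1,V=0) ✓
  P(U=1)·P(V=1) = 1/4 × 5/16 = 5/64 = P(U=1,V=1) ✓

Yes, U and V are independent: every cell factors, so I(U;V) = 0 bits.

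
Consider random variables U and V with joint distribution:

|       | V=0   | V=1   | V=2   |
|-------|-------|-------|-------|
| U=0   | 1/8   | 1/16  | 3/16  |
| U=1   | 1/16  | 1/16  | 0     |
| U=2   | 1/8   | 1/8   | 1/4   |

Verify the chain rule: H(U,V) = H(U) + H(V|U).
Left side:
H(U,V) = -[(1/8)·log₂(1/8) + (1/16)·log₂(1/16) + (3/16)·log₂(3/16) + (1/16)·log₂(1/16) + (1/16)·log₂(1/16) + (1/8)·log₂(1/8) + (1/8)·log₂(1/8) + (1/4)·log₂(1/4)]
  = 0.3750 + 0.2500 + 0.4528 + 0.2500 + 0.2500 + 0.3750 + 0.3750 + 0.5000
  = 2.8278 bits

Right side:
Marginal P(U) (row sums):
  P(U=0) = 1/8 + 1/16 + 3/16 = 3/8
  P(U=1) = 1/16 + 1/16 + 0 = 1/8
  P(U=2) = 1/8 + 1/8 + 1/4 = 1/2
H(U) = -[(3/8)·log₂(3/8) + (1/8)·log₂(1/8) + (1/2)·log₂(1/2)]
  = 0.5306 + 0.3750 + 0.5000
  = 1.4056 bits
H(V|U) = -Σ P(U,V)·log₂ P(V|U), where P(V|U) = P(U,V) / P(U)
  (cells with P(U,V) = 0 contribute 0)
  (U=0,V=0): P(V|U) = (1/8)/(3/8) = 1/3;  -(1/8)·log₂(1/3) = 0.1981
  (U=0,V=1): P(V|U) = (1/16)/(3/8) = 1/6;  -(1/16)·log₂(1/6) = 0.1616
  (U=0,V=2): P(V|U) = (3/16)/(3/8) = 1/2;  -(3/16)·log₂(1/2) = 0.1875
  (U=1,V=0): P(V|U) = (1/16)/(1/8) = 1/2;  -(1/16)·log₂(1/2) = 0.0625
  (U=1,V=1): P(V|U) = (1/16)/(1/8) = 1/2;  -(1/16)·log₂(1/2) = 0.0625
  (U=2,V=0): P(V|U) = (1/8)/(1/2) = 1/4;  -(1/8)·log₂(1/4) = 0.2500
  (U=2,V=1): P(V|U) = (1/8)/(1/2) = 1/4;  -(1/8)·log₂(1/4) = 0.2500
  (U=2,V=2): P(V|U) = (1/4)/(1/2) = 1/2;  -(1/4)·log₂(1/2) = 0.2500
H(V|U) = 0.1981 + 0.1616 + 0.1875 + 0.0625 + 0.0625 + 0.2500 + 0.2500 + 0.2500
  = 1.4222 bits
H(U) + H(V|U) = 1.4056 + 1.4222 = 2.8278 bits

Both sides equal 2.8278 bits, so the chain rule holds ✓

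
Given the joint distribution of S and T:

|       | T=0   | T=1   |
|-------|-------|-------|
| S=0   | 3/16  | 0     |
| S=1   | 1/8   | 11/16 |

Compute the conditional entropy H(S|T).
Marginal P(T) (column sums):
  P(T=0) = 3/16 + 1/8 = 5/16
  P(T=1) = 0 + 11/16 = 11/16

H(S|T) = -Σ P(S,T)·log₂ P(S|T), where P(S|T) = P(S,T) / P(T)
  (cells with P(S,T) = 0 contribute 0)
  (S=0,T=0): P(S|T) = (3/16)/(5/16) = 3/5;  -(3/16)·log₂(3/5) = 0.1382
  (S=1,T=0): P(S|T) = (1/8)/(5/16) = 2/5;  -(1/8)·log₂(2/5) = 0.1652
  (S=1,T=1): P(S|T) = (11/16)/(11/16) = 1;  -(11/16)·log₂(1) = 0.0000
H(S|T) = 0.1382 + 0.1652 + 0.0000
  = 0.3034 bits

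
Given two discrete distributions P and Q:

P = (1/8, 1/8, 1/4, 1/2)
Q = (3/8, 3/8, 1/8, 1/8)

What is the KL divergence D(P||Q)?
D(P||Q) = Σ P(i) log₂(P(i)/Q(i))
  i=0: (1/8) × log₂((1/8)/(3/8)) = (1/8) × log₂(1/3) = -0.1981
  i=1: (1/8) × log₂((1/8)/(3/8)) = (1/8) × log₂(1/3) = -0.1981
  i=2: (1/4) × log₂((1/4)/(1/8)) = (1/4) × log₂(2) = 0.2500
  i=3: (1/2) × log₂((1/2)/(1/8)) = (1/2) × log₂(4) = 1.0000
D(P||Q) = -0.1981 - 0.1981 + 0.2500 + 1.0000
  = 0.8538 bits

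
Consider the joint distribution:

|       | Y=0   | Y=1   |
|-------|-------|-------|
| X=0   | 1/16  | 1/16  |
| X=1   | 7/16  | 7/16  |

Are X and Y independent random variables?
Marginal P(X) (row sums):
  P(X=0) = 1/16 + 1/16 = 1/8
  P(X=1) = 7/16 + 7/16 = 7/8
Marginal P(Y) (column sums):
  P(Y=0) = 1/16 + 7/16 = 1/2
  P(Y=1) = 1/16 + 7/16 = 1/2

X and Y are independent iff P(X=i,Y=j) = P(X=i)·P(Y=j) for every cell.
  P(X=0)·P(Y=0) = 1/8 × 1/2 = 1/16 = P(X=0,Y=0) ✓
  P(X=0)·P(Y=1) = 1/8 × 1/2 = 1/16 = P(X=0,Y=1) ✓
  P(X=1)·P(Y=0) = 7/8 × 1/2 = 7/16 = P(X=1,Y=0) ✓
  P(X=1)·P(Y=1) = 7/8 × 1/2 = 7/16 = P(X=1,Y=1) ✓

Yes, X and Y are independent: every cell factors, so I(X;Y) = 0 bits.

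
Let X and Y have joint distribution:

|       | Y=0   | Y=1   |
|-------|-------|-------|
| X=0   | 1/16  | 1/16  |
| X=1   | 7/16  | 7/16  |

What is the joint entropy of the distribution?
H(X,Y) = -Σ P(X,Y) log₂ P(X,Y), summed over the non-zero cells:
H(X,Y) = -[(1/16)·log₂(1/16) + (1/16)·log₂(1/16) + (7/16)·log₂(7/16) + (7/16)·log₂(7/16)]
  = 0.2500 + 0.2500 + 0.5218 + 0.5218
  = 1.5436 bits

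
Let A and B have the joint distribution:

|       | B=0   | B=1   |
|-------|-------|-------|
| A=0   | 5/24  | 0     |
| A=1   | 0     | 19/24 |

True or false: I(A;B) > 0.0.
Marginal P(A) (row sums):
  P(A=0) = 5/24 + 0 = 5/24
  P(A=1) = 0 + 19/24 = 19/24
Marginal P(B) (column sums):
  P(B=0) = 5/24 + 0 = 5/24
  P(B=1) = 0 + 19/24 = 19/24

H(A) = -[(5/24)·log₂(5/24) + (19/24)·log₂(19/24)]
  = 0.4715 + 0.2668
  = 0.7383 bits
H(B) = -[(5/24)·log₂(5/24) + (19/24)·log₂(19/24)]
  = 0.4715 + 0.2668
  = 0.7383 bits
H(A,B) = -[(5/24)·log₂(5/24) + (19/24)·log₂(19/24)]
  = 0.4715 + 0.2668
  = 0.7383 bits

I(A;B) = H(A) + H(B) - H(A,B)
  = 0.7383 + 0.7383 - 0.7383
  = 0.7383 bits

True. I(A;B) = 0.7383 bits, which is > 0.0 bits.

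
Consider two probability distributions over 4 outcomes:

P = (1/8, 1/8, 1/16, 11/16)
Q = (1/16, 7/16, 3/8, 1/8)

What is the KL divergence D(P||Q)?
D(P||Q) = Σ P(i) log₂(P(i)/Q(i))
  i=0: (1/8) × log₂((1/8)/(1/16)) = (1/8) × log₂(2) = 0.1250
  i=1: (1/8) × log₂((1/8)/(7/16)) = (1/8) × log₂(2/7) = -0.2259
  i=2: (1/16) × log₂((1/16)/(3/8)) = (1/16) × log₂(1/6) = -0.1616
  i=3: (11/16) × log₂((11/16)/(1/8)) = (11/16) × log₂(11/2) = 1.6909
D(P||Q) = 0.1250 - 0.2259 - 0.1616 + 1.6909
  = 1.4284 bits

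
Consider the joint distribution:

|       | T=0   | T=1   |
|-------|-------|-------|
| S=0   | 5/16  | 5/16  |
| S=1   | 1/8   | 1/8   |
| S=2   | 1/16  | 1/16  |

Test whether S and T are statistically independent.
Marginal P(S) (row sums):
  P(S=0) = 5/16 + 5/16 = 5/8
  P(S=1) = 1/8 + 1/8 = 1/4
  P(S=2) = 1/16 + 1/16 = 1/8
Marginal P(T) (column sums):
  P(T=0) = 5/16 + 1/8 + 1/16 = 1/2
  P(T=1) = 5/16 + 1/8 + 1/16 = 1/2

S and T are independent iff P(S=i,T=j) = P(S=i)·P(T=j) for every cell.
  P(S=0)·P(T=0) = 5/8 × 1/2 = 5/16 = P(S=0,T=0) ✓
  P(S=0)·P(T=1) = 5/8 × 1/2 = 5/16 = P(S=0,T=1) ✓
  P(S=1)·P(T=0) = 1/4 × 1/2 = 1/8 = P(S=1,T=0) ✓
  P(S=1)·P(T=1) = 1/4 × 1/2 = 1/8 = P(S=1,T=1) ✓
  P(S=2)·P(T=0) = 1/8 × 1/2 = 1/16 = P(S=2,T=0) ✓
  P(S=2)·P(T=1) = 1/8 × 1/2 = 1/16 = P(S=2,T=1) ✓

Yes, S and T are independent: every cell factors, so I(S;T) = 0 bits.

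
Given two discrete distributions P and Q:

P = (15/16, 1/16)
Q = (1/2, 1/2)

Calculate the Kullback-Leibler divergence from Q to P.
D(P||Q) = Σ P(i) log₂(P(i)/Q(i))
  i=0: (15/16) × log₂((15/16)/(1/2)) = (15/16) × log₂(15/8) = 0.8502
  i=1: (1/16) × log₂((1/16)/(1/2)) = (1/16) × log₂(1/8) = -0.1875
D(P||Q) = 0.8502 - 0.1875
  = 0.6627 bits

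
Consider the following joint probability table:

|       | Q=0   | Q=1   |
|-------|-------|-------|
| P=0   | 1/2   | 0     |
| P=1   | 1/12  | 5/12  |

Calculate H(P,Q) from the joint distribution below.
H(P,Q) = -Σ P(P,Q) log₂ P(P,Q), summed over the non-zero cells:
H(P,Q) = -[(1/2)·log₂(1/2) + (1/12)·log₂(1/12) + (5/12)·log₂(5/12)]
  = 0.5000 + 0.2987 + 0.5263
  = 1.3250 bits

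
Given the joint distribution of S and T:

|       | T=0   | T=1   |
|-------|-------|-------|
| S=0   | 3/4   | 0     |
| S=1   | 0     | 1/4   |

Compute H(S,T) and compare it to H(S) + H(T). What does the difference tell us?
Marginal P(S) (row sums):
  P(S=0) = 3/4 + 0 = 3/4
  P(S=1) = 0 + 1/4 = 1/4
Marginal P(T) (column sums):
  P(T=0) = 3/4 + 0 = 3/4
  P(T=1) = 0 + 1/4 = 1/4

H(S,T) = -[(3/4)·log₂(3/4) + (1/4)·log₂(1/4)]
  = 0.3113 + 0.5000
  = 0.8113 bits
H(S) = -[(3/4)·log₂(3/4) + (1/4)·log₂(1/4)]
  = 0.3113 + 0.5000
  = 0.8113 bits
H(T) = -[(3/4)·log₂(3/4) + (1/4)·log₂(1/4)]
  = 0.3113 + 0.5000
  = 0.8113 bits

H(S) + H(T) = 0.8113 + 0.8113 = 1.6226 bits
Difference: H(S) + H(T) - H(S,T) = 1.6226 - 0.8113 = 0.8113 bits = I(S;T)

The difference is the mutual information; it is positive here, so S and T are dependent (knowing one reduces uncertainty about the other by 0.8113 bits).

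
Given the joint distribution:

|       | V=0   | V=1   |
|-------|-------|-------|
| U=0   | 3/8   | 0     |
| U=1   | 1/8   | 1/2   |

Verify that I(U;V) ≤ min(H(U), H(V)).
Marginal P(U) (row sums):
  P(U=0) = 3/8 + 0 = 3/8
  P(U=1) = 1/8 + 1/2 = 5/8
Marginal P(V) (column sums):
  P(V=0) = 3/8 + 1/8 = 1/2
  P(V=1) = 0 + 1/2 = 1/2

H(U) = -[(3/8)·log₂(3/8) + (5/8)·log₂(5/8)]
  = 0.5306 + 0.4238
  = 0.9544 bits
H(V) = -[(1/2)·log₂(1/2) + (1/2)·log₂(1/2)]
  = 0.5000 + 0.5000
  = 1.0000 bits
H(U,V) = -[(3/8)·log₂(3/8) + (1/8)·log₂(1/8) + (1/2)·log₂(1/2)]
  = 0.5306 + 0.3750 + 0.5000
  = 1.4056 bits

I(U;V) = H(U) + H(V) - H(U,V)
  = 0.9544 + 1.0000 - 1.4056
  = 0.5488 bits

min(H(U), H(V)) = min(0.9544, 1.0000) = 0.9544 bits
Since 0.5488 ≤ 0.9544, the bound is satisfied ✓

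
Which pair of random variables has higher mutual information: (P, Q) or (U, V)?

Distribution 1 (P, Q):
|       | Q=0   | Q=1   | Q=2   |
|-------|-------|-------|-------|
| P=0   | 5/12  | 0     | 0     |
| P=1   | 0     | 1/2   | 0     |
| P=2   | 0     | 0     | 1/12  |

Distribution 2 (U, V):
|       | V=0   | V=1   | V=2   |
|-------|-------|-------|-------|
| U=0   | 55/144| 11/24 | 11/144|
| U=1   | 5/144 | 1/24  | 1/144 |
Distribution 1 (P, Q):
Marginal P(P) (row sums):
  P(P=0) = 5/12 + 0 + 0 = 5/12
  P(P=1) = 0 + 1/2 + 0 = 1/2
  P(P=2) = 0 + 0 + 1/12 = 1/12
Marginal P(Q) (column sums):
  P(Q=0) = 5/12 + 0 + 0 = 5/12
  P(Q=1) = 0 + 1/2 + 0 = 1/2
  P(Q=2) = 0 + 0 + 1/12 = 1/12

H(P) = -[(5/12)·log₂(5/12) + (1/2)·log₂(1/2) + (1/12)·log₂(1/12)]
  = 0.5263 + 0.5000 + 0.2987
  = 1.3250 bits
H(Q) = -[(5/12)·log₂(5/12) + (1/2)·log₂(1/2) + (1/12)·log₂(1/12)]
  = 0.5263 + 0.5000 + 0.2987
  = 1.3250 bits
H(P,Q) = -[(5/12)·log₂(5/12) + (1/2)·log₂(1/2) + (1/12)·log₂(1/12)]
  = 0.5263 + 0.5000 + 0.2987
  = 1.3250 bits

I(P;Q) = H(P) + H(Q) - H(P,Q)
  = 1.3250 + 1.3250 - 1.3250
  = 1.3250 bits

Distribution 2 (U, V):
Marginal P(U) (row sums):
  P(U=0) = 55/144 + 11/24 + 11/144 = 11/12
  P(U=1) = 5/144 + 1/24 + 1/144 = 1/12
Marginal P(V) (column sums):
  P(V=0) = 55/144 + 5/144 = 5/12
  P(V=1) = 11/24 + 1/24 = 1/2
  P(V=2) = 11/144 + 1/144 = 1/12

H(U) = -[(11/12)·log₂(11/12) + (1/12)·log₂(1/12)]
  = 0.1151 + 0.2987
  = 0.4138 bits
H(V) = -[(5/12)·log₂(5/12) + (1/2)·log₂(1/2) + (1/12)·log₂(1/12)]
  = 0.5263 + 0.5000 + 0.2987
  = 1.3250 bits
H(U,V) = -[(55/144)·log₂(55/144) + (11/24)·log₂(11/24) + (11/144)·log₂(11/144) + (5/144)·log₂(5/144) + (1/24)·log₂(1/24) + (1/144)·log₂(1/144)]
  = 0.5304 + 0.5159 + 0.2834 + 0.1683 + 0.1910 + 0.0498
  = 1.7388 bits

I(U;V) = H(U) + H(V) - H(U,V)
  = 0.4138 + 1.3250 - 1.7388
  = 0.0000 bits

I(P;Q) = 1.3250 bits > I(U;V) = 0.0000 bits, so (P, Q) has the higher mutual information (stronger dependence).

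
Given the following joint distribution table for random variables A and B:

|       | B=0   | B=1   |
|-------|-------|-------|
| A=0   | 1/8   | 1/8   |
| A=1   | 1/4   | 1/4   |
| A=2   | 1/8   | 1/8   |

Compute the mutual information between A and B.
Marginal P(A) (row sums):
  P(A=0) = 1/8 + 1/8 = 1/4
  P(A=1) = 1/4 + 1/4 = 1/2
  P(A=2) = 1/8 + 1/8 = 1/4
Marginal P(B) (column sums):
  P(B=0) = 1/8 + 1/4 + 1/8 = 1/2
  P(B=1) = 1/8 + 1/4 + 1/8 = 1/2

H(A) = -[(1/4)·log₂(1/4) + (1/2)·log₂(1/2) + (1/4)·log₂(1/4)]
  = 0.5000 + 0.5000 + 0.5000
  = 1.5000 bits
H(B) = -[(1/2)·log₂(1/2) + (1/2)·log₂(1/2)]
  = 0.5000 + 0.5000
  = 1.0000 bits
H(A,B) = -[(1/8)·log₂(1/8) + (1/8)·log₂(1/8) + (1/4)·log₂(1/4) + (1/4)·log₂(1/4) + (1/8)·log₂(1/8) + (1/8)·log₂(1/8)]
  = 0.3750 + 0.3750 + 0.5000 + 0.5000 + 0.3750 + 0.3750
  = 2.5000 bits

I(A;B) = H(A) + H(B) - H(A,B)
  = 1.5000 + 1.0000 - 2.5000
  = 0.0000 bits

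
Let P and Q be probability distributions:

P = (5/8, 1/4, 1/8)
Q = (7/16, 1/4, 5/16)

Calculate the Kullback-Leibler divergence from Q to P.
D(P||Q) = Σ P(i) log₂(P(i)/Q(i))
  i=0: (5/8) × log₂((5/8)/(7/16)) = (5/8) × log₂(10/7) = 0.3216
  i=1: (1/4) × log₂((1/4)/(1/4)) = (1/4) × log₂(1) = 0.0000
  i=2: (1/8) × log₂((1/8)/(5/16)) = (1/8) × log₂(2/5) = -0.1652
D(P||Q) = 0.3216 + 0.0000 - 0.1652
  = 0.1564 bits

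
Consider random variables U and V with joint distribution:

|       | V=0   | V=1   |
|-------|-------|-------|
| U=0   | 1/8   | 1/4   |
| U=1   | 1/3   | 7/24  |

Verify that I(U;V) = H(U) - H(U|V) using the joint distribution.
Left side, from I(U;V) = H(U) + H(V) - H(U,V):
Marginal P(U) (row sums):
  P(U=0) = 1/8 + 1/4 = 3/8
  P(U=1) = 1/3 + 7/24 = 5/8
Marginal P(V) (column sums):
  P(V=0) = 1/8 + 1/3 = 11/24
  P(V=1) = 1/4 + 7/24 = 13/24

H(U) = -[(3/8)·log₂(3/8) + (5/8)·log₂(5/8)]
  = 0.5306 + 0.4238
  = 0.9544 bits
H(V) = -[(11/24)·log₂(11/24) + (13/24)·log₂(13/24)]
  = 0.5159 + 0.4791
  = 0.9950 bits
H(U,V) = -[(1/8)·log₂(1/8) + (1/4)·log₂(1/4) + (1/3)·log₂(1/3) + (7/24)·log₂(7/24)]
  = 0.3750 + 0.5000 + 0.5283 + 0.5185
  = 1.9218 bits

I(U;V) = H(U) + H(V) - H(U,V)
  = 0.9544 + 0.9950 - 1.9218
  = 0.0276 bits

Right side, with H(U|V) computed directly from the conditional probabilities:
H(U|V) = -Σ P(U,V)·log₂ P(U|V), where P(U|V) = P(U,V) / P(V)
  (U=0,V=0): P(U|V) = (1/8)/(11/24) = 3/11;  -(1/8)·log₂(3/11) = 0.2343
  (U=0,V=1): P(U|V) = (1/4)/(13/24) = 6/13;  -(1/4)·log₂(6/13) = 0.2789
  (U=1,V=0): P(U|V) = (1/3)/(11/24) = 8/11;  -(1/3)·log₂(8/11) = 0.1531
  (U=1,V=1): P(U|V) = (7/24)/(13/24) = 7/13;  -(7/24)·log₂(7/13) = 0.2605
H(U|V) = 0.2343 + 0.2789 + 0.1531 + 0.2605
  = 0.9268 bits
H(U) - H(U|V) = 0.9544 - 0.9268 = 0.0276 bits

Both sides equal 0.0276 bits, so I(U;V) = H(U) - H(U|V) ✓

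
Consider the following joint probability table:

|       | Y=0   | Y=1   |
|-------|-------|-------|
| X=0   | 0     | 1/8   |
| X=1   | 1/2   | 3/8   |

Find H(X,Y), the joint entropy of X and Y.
H(X,Y) = -Σ P(X,Y) log₂ P(X,Y), summed over the non-zero cells:
H(X,Y) = -[(1/8)·log₂(1/8) + (1/2)·log₂(1/2) + (3/8)·log₂(3/8)]
  = 0.3750 + 0.5000 + 0.5306
  = 1.4056 bits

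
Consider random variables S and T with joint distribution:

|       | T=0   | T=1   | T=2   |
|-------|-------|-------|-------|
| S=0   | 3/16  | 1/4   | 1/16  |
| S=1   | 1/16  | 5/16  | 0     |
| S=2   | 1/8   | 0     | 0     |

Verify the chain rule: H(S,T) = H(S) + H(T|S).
Left side:
H(S,T) = -[(3/16)·log₂(3/16) + (1/4)·log₂(1/4) + (1/16)·log₂(1/16) + (1/16)·log₂(1/16) + (5/16)·log₂(5/16) + (1/8)·log₂(1/8)]
  = 0.4528 + 0.5000 + 0.2500 + 0.2500 + 0.5244 + 0.3750
  = 2.3522 bits

Right side:
Marginal P(S) (row sums):
  P(S=0) = 3/16 + 1/4 + 1/16 = 1/2
  P(S=1) = 1/16 + 5/16 + 0 = 3/8
  P(S=2) = 1/8 + 0 + 0 = 1/8
H(S) = -[(1/2)·log₂(1/2) + (3/8)·log₂(3/8) + (1/8)·log₂(1/8)]
  = 0.5000 + 0.5306 + 0.3750
  = 1.4056 bits
H(T|S) = -Σ P(S,T)·log₂ P(T|S), where P(T|S) = P(S,T) / P(S)
  (cells with P(S,T) = 0 contribute 0)
  (S=0,T=0): P(T|S) = (3/16)/(1/2) = 3/8;  -(3/16)·log₂(3/8) = 0.2653
  (S=0,T=1): P(T|S) = (1/4)/(1/2) = 1/2;  -(1/4)·log₂(1/2) = 0.2500
  (S=0,T=2): P(T|S) = (1/16)/(1/2) = 1/8;  -(1/16)·log₂(1/8) = 0.1875
  (S=1,T=0): P(T|S) = (1/16)/(3/8) = 1/6;  -(1/16)·log₂(1/6) = 0.1616
  (S=1,T=1): P(T|S) = (5/16)/(3/8) = 5/6;  -(5/16)·log₂(5/6) = 0.0822
  (S=2,T=0): P(T|S) = (1/8)/(1/8) = 1;  -(1/8)·log₂(1) = 0.0000
H(T|S) = 0.2653 + 0.2500 + 0.1875 + 0.1616 + 0.0822 + 0.0000
  = 0.9466 bits
H(S) + H(T|S) = 1.4056 + 0.9466 = 2.3522 bits

Both sides equal 2.3522 bits, so the chain rule holds ✓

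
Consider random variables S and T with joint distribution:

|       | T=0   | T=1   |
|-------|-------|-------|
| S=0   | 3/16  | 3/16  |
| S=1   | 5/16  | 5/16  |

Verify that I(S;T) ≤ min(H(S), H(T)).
Marginal P(S) (row sums):
  P(S=0) = 3/16 + 3/16 = 3/8
  P(S=1) = 5/16 + 5/16 = 5/8
Marginal P(T) (column sums):
  P(T=0) = 3/16 + 5/16 = 1/2
  P(T=1) = 3/16 + 5/16 = 1/2

H(S) = -[(3/8)·log₂(3/8) + (5/8)·log₂(5/8)]
  = 0.5306 + 0.4238
  = 0.9544 bits
H(T) = -[(1/2)·log₂(1/2) + (1/2)·log₂(1/2)]
  = 0.5000 + 0.5000
  = 1.0000 bits
H(S,T) = -[(3/16)·log₂(3/16) + (3/16)·log₂(3/16) + (5/16)·log₂(5/16) + (5/16)·log₂(5/16)]
  = 0.4528 + 0.4528 + 0.5244 + 0.5244
  = 1.9544 bits

I(S;T) = H(S) + H(T) - H(S,T)
  = 0.9544 + 1.0000 - 1.9544
  = 0.0000 bits

min(H(S), H(T)) = min(0.9544, 1.0000) = 0.9544 bits
Since 0.0000 ≤ 0.9544, the bound is satisfied ✓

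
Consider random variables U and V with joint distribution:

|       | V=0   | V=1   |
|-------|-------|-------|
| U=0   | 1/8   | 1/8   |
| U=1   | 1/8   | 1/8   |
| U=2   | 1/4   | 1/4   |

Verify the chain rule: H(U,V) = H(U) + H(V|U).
Left side:
H(U,V) = -[(1/8)·log₂(1/8) + (1/8)·log₂(1/8) + (1/8)·log₂(1/8) + (1/8)·log₂(1/8) + (1/4)·log₂(1/4) + (1/4)·log₂(1/4)]
  = 0.3750 + 0.3750 + 0.3750 + 0.3750 + 0.5000 + 0.5000
  = 2.5000 bits

Right side:
Marginal P(U) (row sums):
  P(U=0) = 1/8 + 1/8 = 1/4
  P(U=1) = 1/8 + 1/8 = 1/4
  P(U=2) = 1/4 + 1/4 = 1/2
H(U) = -[(1/4)·log₂(1/4) + (1/4)·log₂(1/4) + (1/2)·log₂(1/2)]
  = 0.5000 + 0.5000 + 0.5000
  = 1.5000 bits
H(V|U) = -Σ P(U,V)·log₂ P(V|U), where P(V|U) = P(U,V) / P(U)
  (U=0,V=0): P(V|U) = (1/8)/(1/4) = 1/2;  -(1/8)·log₂(1/2) = 0.1250
  (U=0,V=1): P(V|U) = (1/8)/(1/4) = 1/2;  -(1/8)·log₂(1/2) = 0.1250
  (U=1,V=0): P(V|U) = (1/8)/(1/4) = 1/2;  -(1/8)·log₂(1/2) = 0.1250
  (U=1,V=1): P(V|U) = (1/8)/(1/4) = 1/2;  -(1/8)·log₂(1/2) = 0.1250
  (U=2,V=0): P(V|U) = (1/4)/(1/2) = 1/2;  -(1/4)·log₂(1/2) = 0.2500
  (U=2,V=1): P(V|U) = (1/4)/(1/2) = 1/2;  -(1/4)·log₂(1/2) = 0.2500
H(V|U) = 0.1250 + 0.1250 + 0.1250 + 0.1250 + 0.2500 + 0.2500
  = 1.0000 bits
H(U) + H(V|U) = 1.5000 + 1.0000 = 2.5000 bits

Both sides equal 2.5000 bits, so the chain rule holds ✓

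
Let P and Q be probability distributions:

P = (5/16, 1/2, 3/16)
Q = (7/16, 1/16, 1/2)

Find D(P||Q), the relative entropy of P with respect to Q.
D(P||Q) = Σ P(i) log₂(P(i)/Q(i))
  i=0: (5/16) × log₂((5/16)/(7/16)) = (5/16) × log₂(5/7) = -0.1517
  i=1: (1/2) × log₂((1/2)/(1/16)) = (1/2) × log₂(8) = 1.5000
  i=2: (3/16) × log₂((3/16)/(1/2)) = (3/16) × log₂(3/8) = -0.2653
D(P||Q) = -0.1517 + 1.5000 - 0.2653
  = 1.0830 bits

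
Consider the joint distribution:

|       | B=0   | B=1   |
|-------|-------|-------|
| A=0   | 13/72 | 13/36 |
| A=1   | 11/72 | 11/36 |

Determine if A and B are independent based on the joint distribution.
Marginal P(A) (row sums):
  P(A=0) = 13/72 + 13/36 = 13/24
  P(A=1) = 11/72 + 11/36 = 11/24
Marginal P(B) (column sums):
  P(B=0) = 13/72 + 11/72 = 1/3
  P(B=1) = 13/36 + 11/36 = 2/3

A and B are independent iff P(A=i,B=j) = P(A=i)·P(B=j) for every cell.
  P(A=0)·P(B=0) = 13/24 × 1/3 = 13/72 = P(A=0,B=0) ✓
  P(A=0)·P(B=1) = 13/24 × 2/3 = 13/36 = P(A=0,B=1) ✓
  P(A=1)·P(B=0) = 11/24 × 1/3 = 11/72 = P(A=1,B=0) ✓
  P(A=1)·P(B=1) = 11/24 × 2/3 = 11/36 = P(A=1,B=1) ✓

Yes, A and B are independent: every cell factors, so I(A;B) = 0 bits.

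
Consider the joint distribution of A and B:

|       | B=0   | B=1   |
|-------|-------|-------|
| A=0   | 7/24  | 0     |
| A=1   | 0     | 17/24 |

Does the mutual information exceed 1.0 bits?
Marginal P(A) (row sums):
  P(A=0) = 7/24 + 0 = 7/24
  P(A=1) = 0 + 17/24 = 17/24
Marginal P(B) (column sums):
  P(B=0) = 7/24 + 0 = 7/24
  P(B=1) = 0 + 17/24 = 17/24

H(A) = -[(7/24)·log₂(7/24) + (17/24)·log₂(17/24)]
  = 0.5185 + 0.3524
  = 0.8709 bits
H(B) = -[(7/24)·log₂(7/24) + (17/24)·log₂(17/24)]
  = 0.5185 + 0.3524
  = 0.8709 bits
H(A,B) = -[(7/24)·log₂(7/24) + (17/24)·log₂(17/24)]
  = 0.5185 + 0.3524
  = 0.8709 bits

I(A;B) = H(A) + H(B) - H(A,B)
  = 0.8709 + 0.8709 - 0.8709
  = 0.8709 bits

No. I(A;B) = 0.8709 bits, which is ≤ 1.0 bits.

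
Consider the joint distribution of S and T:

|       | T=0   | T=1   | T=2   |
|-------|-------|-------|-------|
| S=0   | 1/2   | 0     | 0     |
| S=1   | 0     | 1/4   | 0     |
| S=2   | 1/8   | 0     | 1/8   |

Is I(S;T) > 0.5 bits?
Marginal P(S) (row sums):
  P(S=0) = 1/2 + 0 + 0 = 1/2
  P(S=1) = 0 + 1/4 + 0 = 1/4
  P(S=2) = 1/8 + 0 + 1/8 = 1/4
Marginal P(T) (column sums):
  P(T=0) = 1/2 + 0 + 1/8 = 5/8
  P(T=1) = 0 + 1/4 + 0 = 1/4
  P(T=2) = 0 + 0 + 1/8 = 1/8

H(S) = -[(1/2)·log₂(1/2) + (1/4)·log₂(1/4) + (1/4)·log₂(1/4)]
  = 0.5000 + 0.5000 + 0.5000
  = 1.5000 bits
H(T) = -[(5/8)·log₂(5/8) + (1/4)·log₂(1/4) + (1/8)·log₂(1/8)]
  = 0.4238 + 0.5000 + 0.3750
  = 1.2988 bits
H(S,T) = -[(1/2)·log₂(1/2) + (1/4)·log₂(1/4) + (1/8)·log₂(1/8) + (1/8)·log₂(1/8)]
  = 0.5000 + 0.5000 + 0.3750 + 0.3750
  = 1.7500 bits

I(S;T) = H(S) + H(T) - H(S,T)
  = 1.5000 + 1.2988 - 1.7500
  = 1.0488 bits

Yes. I(S;T) = 1.0488 bits, which is > 0.5 bits.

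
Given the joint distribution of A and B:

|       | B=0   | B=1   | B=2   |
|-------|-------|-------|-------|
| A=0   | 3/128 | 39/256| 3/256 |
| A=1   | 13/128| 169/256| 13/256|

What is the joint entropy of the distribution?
H(A,B) = -Σ P(A,B) log₂ P(A,B), summed over the non-zero cells:
H(A,B) = -[(3/128)·log₂(3/128) + (39/256)·log₂(39/256) + (3/256)·log₂(3/256) + (13/128)·log₂(13/128) + (169/256)·log₂(169/256) + (13/256)·log₂(13/256)]
  = 0.1269 + 0.4136 + 0.0752 + 0.3351 + 0.3955 + 0.2183
  = 1.5646 bits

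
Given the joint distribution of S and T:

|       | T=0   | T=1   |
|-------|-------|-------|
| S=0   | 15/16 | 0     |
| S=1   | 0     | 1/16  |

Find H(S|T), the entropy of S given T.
Marginal P(T) (column sums):
  P(T=0) = 15/16 + 0 = 15/16
  P(T=1) = 0 + 1/16 = 1/16

H(S|T) = -Σ P(S,T)·log₂ P(S|T), where P(S|T) = P(S,T) / P(T)
  (cells with P(S,T) = 0 contribute 0)
  (S=0,T=0): P(S|T) = (15/16)/(15/16) = 1;  -(15/16)·log₂(1) = 0.0000
  (S=1,T=1): P(S|T) = (1/16)/(1/16) = 1;  -(1/16)·log₂(1) = 0.0000
H(S|T) = 0.0000 + 0.0000
  = 0.0000 bits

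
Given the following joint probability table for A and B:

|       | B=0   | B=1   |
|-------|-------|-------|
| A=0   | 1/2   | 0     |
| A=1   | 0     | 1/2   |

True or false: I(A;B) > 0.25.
Marginal P(A) (row sums):
  P(A=0) = 1/2 + 0 = 1/2
  P(A=1) = 0 + 1/2 = 1/2
Marginal P(B) (column sums):
  P(B=0) = 1/2 + 0 = 1/2
  P(B=1) = 0 + 1/2 = 1/2

H(A) = -[(1/2)·log₂(1/2) + (1/2)·log₂(1/2)]
  = 0.5000 + 0.5000
  = 1.0000 bits
H(B) = -[(1/2)·log₂(1/2) + (1/2)·log₂(1/2)]
  = 0.5000 + 0.5000
  = 1.0000 bits
H(A,B) = -[(1/2)·log₂(1/2) + (1/2)·log₂(1/2)]
  = 0.5000 + 0.5000
  = 1.0000 bits

I(A;B) = H(A) + H(B) - H(A,B)
  = 1.0000 + 1.0000 - 1.0000
  = 1.0000 bits

True. I(A;B) = 1.0000 bits, which is > 0.25 bits.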